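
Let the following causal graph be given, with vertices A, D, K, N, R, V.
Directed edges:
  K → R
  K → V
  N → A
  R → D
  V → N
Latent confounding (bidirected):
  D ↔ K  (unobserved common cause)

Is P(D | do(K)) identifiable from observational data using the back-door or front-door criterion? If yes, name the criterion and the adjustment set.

desc(K)\{K}={A,D,N,R,V}; candidates ⊆ {—}.
K↔D: latent back-door arc(s) into K.
size 0: {}; under {} K still reaches {D} ∋ D.
K↔D cannot be blocked by any observed set — no back-door set.
{R}: (i) intercepts every directed K→D path; (ii) no back-door K→{R}; (iii) {K} blocks every back-door {R}→D. Front-door holds.
P(D|do(K)) = Σ_{R} P(R|K) Σ_{K'} P(D|R,K')P(K').

P(D|do(K)): frontdoor, adjust for {R}.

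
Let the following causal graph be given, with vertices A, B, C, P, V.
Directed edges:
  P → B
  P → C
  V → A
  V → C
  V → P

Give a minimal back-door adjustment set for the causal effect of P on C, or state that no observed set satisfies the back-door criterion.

desc(P)\{P}={B,C}; candidates ⊆ {A,V}.
size 0: {}; under {} P still reaches {A,C,V} ∋ C.
{V}: P⊥C given {V} in G with P→· removed — back-door holds.

P→C: minimal back-door set {V}.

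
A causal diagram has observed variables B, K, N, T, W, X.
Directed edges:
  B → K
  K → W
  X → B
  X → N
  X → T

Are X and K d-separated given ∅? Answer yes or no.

No — X and K are d-connected given ∅.

Bayes-Ball from X | ∅ reaches {B,K,N,T,W}.
K ∈ reach(X|∅) ⇒ X ⊥̸ K | ∅.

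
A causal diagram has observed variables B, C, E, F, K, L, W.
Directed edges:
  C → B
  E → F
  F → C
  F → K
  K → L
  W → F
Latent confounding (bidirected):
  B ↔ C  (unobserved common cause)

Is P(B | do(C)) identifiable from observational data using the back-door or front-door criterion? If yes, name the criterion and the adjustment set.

desc(C)\{C}={B}; candidates ⊆ {E,F,K,L,W}.
C↔B: latent back-door arc(s) into C.
size 0: {}; under {} C still reaches {B,E,F,K,L,W} ∋ B.
size 1: {E}, {F}, {K} …(+2); under {E} C still reaches {B,F,K,L,W} ∋ B.
size 2: {E,F}, {E,K}, {E,L} …(+7); under {E,F} C still reaches {B} ∋ B.
C↔B cannot be blocked by any observed set — no back-door set.
No mediator lies on a directed C→…→B path.
Neither criterion identifies P(B|do(C)) in this graph.

P(B|do(C)): not identifiable (no BD/FD set).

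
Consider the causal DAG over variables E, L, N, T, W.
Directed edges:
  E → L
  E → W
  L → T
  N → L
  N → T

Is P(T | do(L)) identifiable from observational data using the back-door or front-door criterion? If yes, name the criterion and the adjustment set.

desc(L)\{L}={T}; candidates ⊆ {E,N,W}.
size 0: {}; under {} L still reaches {E,N,T,W} ∋ T.
{N}: L⊥T given {N} in G with L→· removed — back-door holds.
P(T|do(L)) = Σ_{N} P(T|L,N)·P(N).

P(T|do(L)): backdoor, adjust for {N}.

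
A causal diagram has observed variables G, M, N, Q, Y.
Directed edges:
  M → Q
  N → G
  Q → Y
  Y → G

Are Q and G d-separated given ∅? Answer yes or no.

No — Q and G are d-connected given ∅.

Bayes-Ball from Q | ∅ reaches {G,M,Y}.
G ∈ reach(Q|∅) ⇒ Q ⊥̸ G | ∅.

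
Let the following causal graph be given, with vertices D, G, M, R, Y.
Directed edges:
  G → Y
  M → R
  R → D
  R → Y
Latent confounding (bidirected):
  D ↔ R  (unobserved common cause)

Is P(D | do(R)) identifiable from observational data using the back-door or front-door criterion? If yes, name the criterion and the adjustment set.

P(D|do(R)): not identifiable (no BD/FD set).

desc(R)\{R}={D,Y}; candidates ⊆ {G,M}.
R↔D: latent back-door arc(s) into R.
size 0: {}; under {} R still reaches {D,M} ∋ D.
size 1: {G}, {M}; under {G} R still reaches {D,M} ∋ D.
size 2: {G,M}; under {G,M} R still reaches {D} ∋ D.
R↔D cannot be blocked by any observed set — no back-door set.
No mediator lies on a directed R→…→D path.
Neither criterion identifies P(D|do(R)) in this graph.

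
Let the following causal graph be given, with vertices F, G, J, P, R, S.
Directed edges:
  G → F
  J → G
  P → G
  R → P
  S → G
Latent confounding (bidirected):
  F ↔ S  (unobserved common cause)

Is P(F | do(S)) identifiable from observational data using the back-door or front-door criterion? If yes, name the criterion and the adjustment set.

desc(S)\{S}={F,G}; candidates ⊆ {J,P,R}.
S↔F: latent back-door arc(s) into S.
size 0: {}; under {} S still reaches {F} ∋ F.
size 1: {J}, {P}, {R}; under {J} S still reaches {F} ∋ F.
size 2: {J,P}, {J,R}, {P,R}; under {J,P} S still reaches {F} ∋ F.
S↔F cannot be blocked by any observed set — no back-door set.
{G}: (i) intercepts every directed S→F path; (ii) no back-door S→{G}; (iii) {S} blocks every back-door {G}→F. Front-door holds.
P(F|do(S)) = Σ_{G} P(G|S) Σ_{S'} P(F|G,S')P(S').

P(F|do(S)): frontdoor, adjust for {G}.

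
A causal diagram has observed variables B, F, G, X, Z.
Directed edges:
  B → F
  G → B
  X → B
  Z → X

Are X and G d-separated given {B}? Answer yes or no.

Bayes-Ball from X | {B} reaches {G,Z}.
G ∈ reach(X|{B}) ⇒ X ⊥̸ G | {B}.

No — X and G are d-connected given {B}.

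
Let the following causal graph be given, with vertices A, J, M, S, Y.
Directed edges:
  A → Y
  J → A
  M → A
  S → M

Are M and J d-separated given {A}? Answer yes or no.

Bayes-Ball from M | {A} reaches {J,S}.
J ∈ reach(M|{A}) ⇒ M ⊥̸ J | {A}.

No — M and J are d-connected given {A}.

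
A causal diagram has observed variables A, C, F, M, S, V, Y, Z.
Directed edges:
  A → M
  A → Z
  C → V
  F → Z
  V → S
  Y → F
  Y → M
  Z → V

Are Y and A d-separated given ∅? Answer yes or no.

Yes — Y ⊥ A | ∅.

Bayes-Ball from Y | ∅ reaches {F,M,S,V,Z}.
A ∉ reach(Y|∅) ⇒ Y ⊥ A | ∅.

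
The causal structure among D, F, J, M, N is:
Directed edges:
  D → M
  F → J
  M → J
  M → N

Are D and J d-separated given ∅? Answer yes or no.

Bayes-Ball from D | ∅ reaches {J,M,N}.
J ∈ reach(D|∅) ⇒ D ⊥̸ J | ∅.

No — D and J are d-connected given ∅.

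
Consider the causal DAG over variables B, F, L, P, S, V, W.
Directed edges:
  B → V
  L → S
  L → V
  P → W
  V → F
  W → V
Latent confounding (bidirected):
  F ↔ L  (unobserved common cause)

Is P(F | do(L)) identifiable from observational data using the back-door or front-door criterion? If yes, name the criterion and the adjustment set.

P(F|do(L)): frontdoor, adjust for {V}.

desc(L)\{L}={F,S,V}; candidates ⊆ {B,P,W}.
L↔F: latent back-door arc(s) into L.
size 0: {}; under {} L still reaches {F} ∋ F.
size 1: {B}, {P}, {W}; under {B} L still reaches {F} ∋ F.
size 2: {B,P}, {B,W}, {P,W}; under {B,P} L still reaches {F} ∋ F.
L↔F cannot be blocked by any observed set — no back-door set.
{V}: (i) intercepts every directed L→F path; (ii) no back-door L→{V}; (iii) {L} blocks every back-door {V}→F. Front-door holds.
P(F|do(L)) = Σ_{V} P(V|L) Σ_{L'} P(F|V,L')P(L').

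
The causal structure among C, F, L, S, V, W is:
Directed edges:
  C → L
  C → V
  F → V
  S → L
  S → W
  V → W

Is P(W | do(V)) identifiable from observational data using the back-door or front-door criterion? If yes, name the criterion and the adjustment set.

desc(V)\{V}={W}; candidates ⊆ {C,F,L,S}.
∅: V⊥W given ∅ in G with V→· removed — back-door holds.
P(W|do(V)) = P(W|V) — no adjustment needed.

P(W|do(V)): backdoor, adjust for ∅.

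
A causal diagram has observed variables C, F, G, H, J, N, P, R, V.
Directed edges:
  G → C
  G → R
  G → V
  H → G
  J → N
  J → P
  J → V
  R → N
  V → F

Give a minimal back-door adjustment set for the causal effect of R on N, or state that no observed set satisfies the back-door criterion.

desc(R)\{R}={N}; candidates ⊆ {C,F,G,H,J,P,V}.
∅: R⊥N given ∅ in G with R→· removed — back-door holds.

R→N: minimal back-door set ∅.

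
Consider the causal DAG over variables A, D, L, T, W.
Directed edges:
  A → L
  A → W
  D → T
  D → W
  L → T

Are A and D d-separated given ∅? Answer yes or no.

Yes — A ⊥ D | ∅.

Bayes-Ball from A | ∅ reaches {L,T,W}.
D ∉ reach(A|∅) ⇒ A ⊥ D | ∅.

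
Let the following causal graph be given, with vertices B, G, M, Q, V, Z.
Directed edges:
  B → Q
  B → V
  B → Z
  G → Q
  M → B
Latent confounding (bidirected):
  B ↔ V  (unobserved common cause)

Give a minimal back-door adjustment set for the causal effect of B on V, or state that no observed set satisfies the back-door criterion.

B→V: no observed back-door set.

desc(B)\{B}={Q,V,Z}; candidates ⊆ {G,M}.
B↔V: latent back-door arc(s) into B.
size 0: {}; under {} B still reaches {M,V} ∋ V.
size 1: {G}, {M}; under {G} B still reaches {M,V} ∋ V.
size 2: {G,M}; under {G,M} B still reaches {V} ∋ V.
B↔V cannot be blocked by any observed set — no back-door set.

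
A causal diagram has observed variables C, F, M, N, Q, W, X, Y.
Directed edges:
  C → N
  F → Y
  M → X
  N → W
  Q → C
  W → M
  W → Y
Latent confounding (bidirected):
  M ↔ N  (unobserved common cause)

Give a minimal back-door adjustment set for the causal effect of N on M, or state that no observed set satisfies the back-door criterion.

N→M: no observed back-door set.

desc(N)\{N}={M,W,X,Y}; candidates ⊆ {C,F,Q}.
N↔M: latent back-door arc(s) into N.
size 0: {}; under {} N still reaches {C,M,Q,X} ∋ M.
size 1: {C}, {F}, {Q}; under {C} N still reaches {M,X} ∋ M.
size 2: {C,F}, {C,Q}, {F,Q}; under {C,F} N still reaches {M,X} ∋ M.
N↔M cannot be blocked by any observed set — no back-door set.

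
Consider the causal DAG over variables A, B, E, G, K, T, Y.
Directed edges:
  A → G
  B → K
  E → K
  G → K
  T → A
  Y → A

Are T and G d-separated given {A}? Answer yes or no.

Yes — T ⊥ G | {A}.

Bayes-Ball from T | {A} reaches {Y}.
G ∉ reach(T|{A}) ⇒ T ⊥ G | {A}.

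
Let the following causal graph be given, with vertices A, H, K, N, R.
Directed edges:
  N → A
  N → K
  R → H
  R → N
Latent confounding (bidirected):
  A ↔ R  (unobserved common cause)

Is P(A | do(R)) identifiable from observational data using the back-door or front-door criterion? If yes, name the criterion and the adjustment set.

P(A|do(R)): frontdoor, adjust for {N}.

desc(R)\{R}={A,H,K,N}; candidates ⊆ {—}.
R↔A: latent back-door arc(s) into R.
size 0: {}; under {} R still reaches {A} ∋ A.
R↔A cannot be blocked by any observed set — no back-door set.
{N}: (i) intercepts every directed R→A path; (ii) no back-door R→{N}; (iii) {R} blocks every back-door {N}→A. Front-door holds.
P(A|do(R)) = Σ_{N} P(N|R) Σ_{R'} P(A|N,R')P(R').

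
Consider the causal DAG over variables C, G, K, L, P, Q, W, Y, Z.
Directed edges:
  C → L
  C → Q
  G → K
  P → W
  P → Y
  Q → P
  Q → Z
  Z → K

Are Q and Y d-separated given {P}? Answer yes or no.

Yes — Q ⊥ Y | {P}.

Bayes-Ball from Q | {P} reaches {C,K,L,Z}.
Y ∉ reach(Q|{P}) ⇒ Q ⊥ Y | {P}.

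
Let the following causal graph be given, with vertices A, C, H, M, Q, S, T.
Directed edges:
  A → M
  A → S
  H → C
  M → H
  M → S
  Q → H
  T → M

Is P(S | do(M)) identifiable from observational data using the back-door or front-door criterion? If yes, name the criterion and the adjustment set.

desc(M)\{M}={C,H,S}; candidates ⊆ {A,Q,T}.
size 0: {}; under {} M still reaches {A,S,T} ∋ S.
{A}: M⊥S given {A} in G with M→· removed — back-door holds.
P(S|do(M)) = Σ_{A} P(S|M,A)·P(A).

P(S|do(M)): backdoor, adjust for {A}.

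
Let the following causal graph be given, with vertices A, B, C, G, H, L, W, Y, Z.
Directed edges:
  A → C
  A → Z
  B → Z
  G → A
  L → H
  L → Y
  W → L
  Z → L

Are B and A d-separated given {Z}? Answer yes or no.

No — B and A are d-connected given {Z}.

Bayes-Ball from B | {Z} reaches {A,C,G}.
A ∈ reach(B|{Z}) ⇒ B ⊥̸ A | {Z}.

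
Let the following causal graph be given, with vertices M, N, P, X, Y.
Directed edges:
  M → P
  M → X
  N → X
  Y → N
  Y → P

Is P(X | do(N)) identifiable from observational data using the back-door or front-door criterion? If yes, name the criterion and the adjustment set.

desc(N)\{N}={X}; candidates ⊆ {M,P,Y}.
∅: N⊥X given ∅ in G with N→· removed — back-door holds.
P(X|do(N)) = P(X|N) — no adjustment needed.

P(X|do(N)): backdoor, adjust for ∅.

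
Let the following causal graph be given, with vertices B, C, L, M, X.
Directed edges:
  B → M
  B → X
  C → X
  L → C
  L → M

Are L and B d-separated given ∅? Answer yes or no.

Bayes-Ball from L | ∅ reaches {C,M,X}.
B ∉ reach(L|∅) ⇒ L ⊥ B | ∅.

Yes — L ⊥ B | ∅.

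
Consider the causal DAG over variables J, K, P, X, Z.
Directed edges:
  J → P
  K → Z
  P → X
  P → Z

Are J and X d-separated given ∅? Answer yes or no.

Bayes-Ball from J | ∅ reaches {P,X,Z}.
X ∈ reach(J|∅) ⇒ J ⊥̸ X | ∅.

No — J and X are d-connected given ∅.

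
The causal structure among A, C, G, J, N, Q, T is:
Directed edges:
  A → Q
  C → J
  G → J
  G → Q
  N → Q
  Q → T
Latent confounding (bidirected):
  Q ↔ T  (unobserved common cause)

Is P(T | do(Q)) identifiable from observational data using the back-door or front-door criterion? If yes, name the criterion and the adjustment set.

desc(Q)\{Q}={T}; candidates ⊆ {A,C,G,J,N}.
Q↔T: latent back-door arc(s) into Q.
size 0: {}; under {} Q still reaches {A,G,J,N,T} ∋ T.
size 1: {A}, {C}, {G} …(+2); under {A} Q still reaches {G,J,N,T} ∋ T.
size 2: {A,C}, {A,G}, {A,J} …(+7); under {A,C} Q still reaches {G,J,N,T} ∋ T.
Q↔T cannot be blocked by any observed set — no back-door set.
No mediator lies on a directed Q→…→T path.
Neither criterion identifies P(T|do(Q)) in this graph.

P(T|do(Q)): not identifiable (no BD/FD set).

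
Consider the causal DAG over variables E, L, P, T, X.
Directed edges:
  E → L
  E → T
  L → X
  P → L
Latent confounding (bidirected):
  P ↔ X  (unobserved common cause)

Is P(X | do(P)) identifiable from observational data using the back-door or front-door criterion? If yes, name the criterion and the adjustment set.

P(X|do(P)): frontdoor, adjust for {L}.

desc(P)\{P}={L,X}; candidates ⊆ {E,T}.
P↔X: latent back-door arc(s) into P.
size 0: {}; under {} P still reaches {X} ∋ X.
size 1: {E}, {T}; under {E} P still reaches {X} ∋ X.
size 2: {E,T}; under {E,T} P still reaches {X} ∋ X.
P↔X cannot be blocked by any observed set — no back-door set.
{L}: (i) intercepts every directed P→X path; (ii) no back-door P→{L}; (iii) {P} blocks every back-door {L}→X. Front-door holds.
P(X|do(P)) = Σ_{L} P(L|P) Σ_{P'} P(X|L,P')P(P').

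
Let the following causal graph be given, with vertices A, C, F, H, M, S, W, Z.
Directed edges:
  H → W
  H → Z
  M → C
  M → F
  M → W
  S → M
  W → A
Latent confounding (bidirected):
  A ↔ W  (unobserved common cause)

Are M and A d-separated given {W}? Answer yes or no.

Bayes-Ball from M | {W} reaches {A,C,F,H,S,Z}.
A ∈ reach(M|{W}) ⇒ M ⊥̸ A | {W}.

No — M and A are d-connected given {W}.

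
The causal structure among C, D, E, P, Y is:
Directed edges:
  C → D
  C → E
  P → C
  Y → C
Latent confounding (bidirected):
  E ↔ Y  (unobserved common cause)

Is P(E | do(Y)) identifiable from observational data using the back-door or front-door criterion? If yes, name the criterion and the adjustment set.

P(E|do(Y)): frontdoor, adjust for {C}.

desc(Y)\{Y}={C,D,E}; candidates ⊆ {P}.
Y↔E: latent back-door arc(s) into Y.
size 0: {}; under {} Y still reaches {E} ∋ E.
size 1: {P}; under {P} Y still reaches {E} ∋ E.
Y↔E cannot be blocked by any observed set — no back-door set.
{C}: (i) intercepts every directed Y→E path; (ii) no back-door Y→{C}; (iii) {Y} blocks every back-door {C}→E. Front-door holds.
P(E|do(Y)) = Σ_{C} P(C|Y) Σ_{Y'} P(E|C,Y')P(Y').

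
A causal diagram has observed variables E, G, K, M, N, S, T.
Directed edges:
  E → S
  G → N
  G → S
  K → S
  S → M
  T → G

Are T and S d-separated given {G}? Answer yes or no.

Yes — T ⊥ S | {G}.

Bayes-Ball from T | {G} reaches ∅.
S ∉ reach(T|{G}) ⇒ T ⊥ S | {G}.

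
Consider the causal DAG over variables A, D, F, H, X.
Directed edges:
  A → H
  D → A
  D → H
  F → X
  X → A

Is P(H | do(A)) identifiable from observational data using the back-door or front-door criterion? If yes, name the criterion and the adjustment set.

P(H|do(A)): backdoor, adjust for {D}.

desc(A)\{A}={H}; candidates ⊆ {D,F,X}.
size 0: {}; under {} A still reaches {D,F,H,X} ∋ H.
{D}: A⊥H given {D} in G with A→· removed — back-door holds.
P(H|do(A)) = Σ_{D} P(H|A,D)·P(D).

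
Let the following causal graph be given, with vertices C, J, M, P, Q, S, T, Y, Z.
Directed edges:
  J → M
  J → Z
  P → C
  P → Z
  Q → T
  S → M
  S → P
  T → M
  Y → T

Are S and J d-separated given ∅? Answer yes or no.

Bayes-Ball from S | ∅ reaches {C,M,P,Z}.
J ∉ reach(S|∅) ⇒ S ⊥ J | ∅.

Yes — S ⊥ J | ∅.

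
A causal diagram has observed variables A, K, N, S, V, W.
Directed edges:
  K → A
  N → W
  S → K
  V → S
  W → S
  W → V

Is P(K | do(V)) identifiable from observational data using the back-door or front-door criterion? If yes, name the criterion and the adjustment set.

desc(V)\{V}={A,K,S}; candidates ⊆ {N,W}.
size 0: {}; under {} V still reaches {A,K,N,S,W} ∋ K.
{W}: V⊥K given {W} in G with V→· removed — back-door holds.
P(K|do(V)) = Σ_{W} P(K|V,W)·P(W).

P(K|do(V)): backdoor, adjust for {W}.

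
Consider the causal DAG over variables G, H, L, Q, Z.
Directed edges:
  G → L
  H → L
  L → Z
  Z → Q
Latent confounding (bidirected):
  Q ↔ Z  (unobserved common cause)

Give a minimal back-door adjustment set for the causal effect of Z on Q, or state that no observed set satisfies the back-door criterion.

Z→Q: no observed back-door set.

desc(Z)\{Z}={Q}; candidates ⊆ {G,H,L}.
Z↔Q: latent back-door arc(s) into Z.
size 0: {}; under {} Z still reaches {G,H,L,Q} ∋ Q.
size 1: {G}, {H}, {L}; under {G} Z still reaches {H,L,Q} ∋ Q.
size 2: {G,H}, {G,L}, {H,L}; under {G,H} Z still reaches {L,Q} ∋ Q.
Z↔Q cannot be blocked by any observed set — no back-door set.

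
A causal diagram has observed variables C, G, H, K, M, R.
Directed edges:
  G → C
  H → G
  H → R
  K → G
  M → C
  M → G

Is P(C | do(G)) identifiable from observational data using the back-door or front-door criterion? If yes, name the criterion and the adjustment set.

desc(G)\{G}={C}; candidates ⊆ {H,K,M,R}.
size 0: {}; under {} G still reaches {C,H,K,M,R} ∋ C.
{M}: G⊥C given {M} in G with G→· removed — back-door holds.
P(C|do(G)) = Σ_{M} P(C|G,M)·P(M).

P(C|do(G)): backdoor, adjust for {M}.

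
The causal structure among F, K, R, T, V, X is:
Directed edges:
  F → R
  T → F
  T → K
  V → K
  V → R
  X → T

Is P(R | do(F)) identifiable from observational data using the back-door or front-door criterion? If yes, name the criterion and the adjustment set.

desc(F)\{F}={R}; candidates ⊆ {K,T,V,X}.
∅: F⊥R given ∅ in G with F→· removed — back-door holds.
P(R|do(F)) = P(R|F) — no adjustment needed.

P(R|do(F)): backdoor, adjust for ∅.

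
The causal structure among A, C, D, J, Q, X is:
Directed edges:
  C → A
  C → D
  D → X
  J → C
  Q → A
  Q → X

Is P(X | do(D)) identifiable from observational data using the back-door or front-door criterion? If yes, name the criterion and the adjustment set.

P(X|do(D)): backdoor, adjust for ∅.

desc(D)\{D}={X}; candidates ⊆ {A,C,J,Q}.
∅: D⊥X given ∅ in G with D→· removed — back-door holds.
P(X|do(D)) = P(X|D) — no adjustment needed.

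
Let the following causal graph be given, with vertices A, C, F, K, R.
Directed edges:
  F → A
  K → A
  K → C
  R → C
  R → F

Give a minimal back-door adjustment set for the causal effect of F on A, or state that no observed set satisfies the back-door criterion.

desc(F)\{F}={A}; candidates ⊆ {C,K,R}.
∅: F⊥A given ∅ in G with F→· removed — back-door holds.

F→A: minimal back-door set ∅.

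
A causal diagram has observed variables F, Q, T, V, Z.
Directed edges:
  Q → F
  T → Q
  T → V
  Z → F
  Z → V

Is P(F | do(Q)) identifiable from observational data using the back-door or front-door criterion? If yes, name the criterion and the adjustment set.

desc(Q)\{Q}={F}; candidates ⊆ {T,V,Z}.
∅: Q⊥F given ∅ in G with Q→· removed — back-door holds.
P(F|do(Q)) = P(F|Q) — no adjustment needed.

P(F|do(Q)): backdoor, adjust for ∅.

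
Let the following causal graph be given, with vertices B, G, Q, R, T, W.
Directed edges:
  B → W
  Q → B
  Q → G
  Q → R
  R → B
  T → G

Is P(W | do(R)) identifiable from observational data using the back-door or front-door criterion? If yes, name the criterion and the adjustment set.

desc(R)\{R}={B,W}; candidates ⊆ {G,Q,T}.
size 0: {}; under {} R still reaches {B,G,Q,W} ∋ W.
{Q}: R⊥W given {Q} in G with R→· removed — back-door holds.
P(W|do(R)) = Σ_{Q} P(W|R,Q)·P(Q).

P(W|do(R)): backdoor, adjust for {Q}.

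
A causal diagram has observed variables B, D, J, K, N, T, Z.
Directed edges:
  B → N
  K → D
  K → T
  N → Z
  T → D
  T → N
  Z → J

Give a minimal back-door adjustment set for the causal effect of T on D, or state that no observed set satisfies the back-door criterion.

desc(T)\{T}={D,J,N,Z}; candidates ⊆ {B,K}.
size 0: {}; under {} T still reaches {D,K} ∋ D.
{K}: T⊥D given {K} in G with T→· removed — back-door holds.

T→D: minimal back-door set {K}.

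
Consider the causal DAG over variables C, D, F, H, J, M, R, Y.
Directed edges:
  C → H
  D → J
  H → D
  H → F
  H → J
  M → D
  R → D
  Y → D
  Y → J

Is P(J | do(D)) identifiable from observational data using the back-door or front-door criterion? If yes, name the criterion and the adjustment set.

desc(D)\{D}={J}; candidates ⊆ {C,F,H,M,R,Y}.
size 0: {}; under {} D still reaches {C,F,H,J,M,R,Y} ∋ J.
size 1: {C}, {F}, {H} …(+3); under {C} D still reaches {F,H,J,M,R,Y} ∋ J.
{H,Y}: D⊥J given {H,Y} in G with D→· removed — back-door holds.
P(J|do(D)) = Σ_{H,Y} P(J|D,H,Y)·P(H,Y).

P(J|do(D)): backdoor, adjust for {H, Y}.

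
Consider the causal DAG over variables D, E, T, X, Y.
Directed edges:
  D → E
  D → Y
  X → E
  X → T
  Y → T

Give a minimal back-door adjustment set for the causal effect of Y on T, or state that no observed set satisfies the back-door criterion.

desc(Y)\{Y}={T}; candidates ⊆ {D,E,X}.
∅: Y⊥T given ∅ in G with Y→· removed — back-door holds.

Y→T: minimal back-door set ∅.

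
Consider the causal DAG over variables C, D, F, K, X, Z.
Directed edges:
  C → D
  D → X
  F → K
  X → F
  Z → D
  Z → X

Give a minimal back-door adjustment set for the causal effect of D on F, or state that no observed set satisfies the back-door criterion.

D→F: minimal back-door set {Z}.

desc(D)\{D}={F,K,X}; candidates ⊆ {C,Z}.
size 0: {}; under {} D still reaches {C,F,K,X,Z} ∋ F.
{Z}: D⊥F given {Z} in G with D→· removed — back-door holds.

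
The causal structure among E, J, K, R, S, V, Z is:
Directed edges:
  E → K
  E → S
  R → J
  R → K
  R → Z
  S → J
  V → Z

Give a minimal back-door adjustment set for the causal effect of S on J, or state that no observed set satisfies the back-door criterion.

desc(S)\{S}={J}; candidates ⊆ {E,K,R,V,Z}.
∅: S⊥J given ∅ in G with S→· removed — back-door holds.

S→J: minimal back-door set ∅.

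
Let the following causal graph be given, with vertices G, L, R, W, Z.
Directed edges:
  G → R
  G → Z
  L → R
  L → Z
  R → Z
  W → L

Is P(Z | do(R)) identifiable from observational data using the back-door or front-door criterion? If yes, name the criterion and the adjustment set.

P(Z|do(R)): backdoor, adjust for {G, L}.

desc(R)\{R}={Z}; candidates ⊆ {G,L,W}.
size 0: {}; under {} R still reaches {G,L,W,Z} ∋ Z.
size 1: {G}, {L}, {W}; under {G} R still reaches {L,W,Z} ∋ Z.
{G,L}: R⊥Z given {G,L} in G with R→· removed — back-door holds.
P(Z|do(R)) = Σ_{G,L} P(Z|R,G,L)·P(G,L).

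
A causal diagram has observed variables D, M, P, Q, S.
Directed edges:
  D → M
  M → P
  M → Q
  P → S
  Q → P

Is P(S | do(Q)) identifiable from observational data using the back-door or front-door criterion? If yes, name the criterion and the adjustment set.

desc(Q)\{Q}={P,S}; candidates ⊆ {D,M}.
size 0: {}; under {} Q still reaches {D,M,P,S} ∋ S.
{M}: Q⊥S given {M} in G with Q→· removed — back-door holds.
P(S|do(Q)) = Σ_{M} P(S|Q,M)·P(M).

P(S|do(Q)): backdoor, adjust for {M}.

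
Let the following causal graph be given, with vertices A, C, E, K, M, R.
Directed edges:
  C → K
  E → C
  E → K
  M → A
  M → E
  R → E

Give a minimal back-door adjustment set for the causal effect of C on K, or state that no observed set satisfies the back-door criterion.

desc(C)\{C}={K}; candidates ⊆ {A,E,M,R}.
size 0: {}; under {} C still reaches {A,E,K,M,R} ∋ K.
{E}: C⊥K given {E} in G with C→· removed — back-door holds.

C→K: minimal back-door set {E}.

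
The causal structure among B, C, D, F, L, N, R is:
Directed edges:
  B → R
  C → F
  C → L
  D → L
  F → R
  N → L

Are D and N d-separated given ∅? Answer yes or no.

Yes — D ⊥ N | ∅.

Bayes-Ball from D | ∅ reaches {L}.
N ∉ reach(D|∅) ⇒ D ⊥ N | ∅.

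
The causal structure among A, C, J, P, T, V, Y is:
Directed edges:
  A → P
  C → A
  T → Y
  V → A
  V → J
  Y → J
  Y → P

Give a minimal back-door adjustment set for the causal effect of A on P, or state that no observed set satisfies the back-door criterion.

desc(A)\{A}={P}; candidates ⊆ {C,J,T,V,Y}.
∅: A⊥P given ∅ in G with A→· removed — back-door holds.

A→P: minimal back-door set ∅.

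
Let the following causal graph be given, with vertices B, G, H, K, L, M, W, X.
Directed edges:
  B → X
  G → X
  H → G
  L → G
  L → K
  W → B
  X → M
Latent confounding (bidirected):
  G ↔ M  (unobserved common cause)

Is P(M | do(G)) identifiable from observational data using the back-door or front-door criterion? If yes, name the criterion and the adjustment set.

desc(G)\{G}={M,X}; candidates ⊆ {B,H,K,L,W}.
G↔M: latent back-door arc(s) into G.
size 0: {}; under {} G still reaches {H,K,L,M} ∋ M.
size 1: {B}, {H}, {K} …(+2); under {B} G still reaches {H,K,L,M} ∋ M.
size 2: {B,H}, {B,K}, {B,L} …(+7); under {B,H} G still reaches {K,L,M} ∋ M.
G↔M cannot be blocked by any observed set — no back-door set.
{X}: (i) intercepts every directed G→M path; (ii) no back-door G→{X}; (iii) {G} blocks every back-door {X}→M. Front-door holds.
P(M|do(G)) = Σ_{X} P(X|G) Σ_{G'} P(M|X,G')P(G').

P(M|do(G)): frontdoor, adjust for {X}.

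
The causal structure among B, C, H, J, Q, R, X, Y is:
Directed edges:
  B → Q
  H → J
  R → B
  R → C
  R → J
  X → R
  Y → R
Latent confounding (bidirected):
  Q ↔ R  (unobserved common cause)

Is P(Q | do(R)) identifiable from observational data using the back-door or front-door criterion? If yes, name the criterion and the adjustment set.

desc(R)\{R}={B,C,J,Q}; candidates ⊆ {H,X,Y}.
R↔Q: latent back-door arc(s) into R.
size 0: {}; under {} R still reaches {Q,X,Y} ∋ Q.
size 1: {H}, {X}, {Y}; under {H} R still reaches {Q,X,Y} ∋ Q.
size 2: {H,X}, {H,Y}, {X,Y}; under {H,X} R still reaches {Q,Y} ∋ Q.
R↔Q cannot be blocked by any observed set — no back-door set.
{B}: (i) intercepts every directed R→Q path; (ii) no back-door R→{B}; (iii) {R} blocks every back-door {B}→Q. Front-door holds.
P(Q|do(R)) = Σ_{B} P(B|R) Σ_{R'} P(Q|B,R')P(R').

P(Q|do(R)): frontdoor, adjust for {B}.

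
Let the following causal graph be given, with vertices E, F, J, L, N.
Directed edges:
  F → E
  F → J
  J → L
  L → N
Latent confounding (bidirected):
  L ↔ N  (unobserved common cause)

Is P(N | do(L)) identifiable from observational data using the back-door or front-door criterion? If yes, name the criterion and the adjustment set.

P(N|do(L)): not identifiable (no BD/FD set).

desc(L)\{L}={N}; candidates ⊆ {E,F,J}.
L↔N: latent back-door arc(s) into L.
size 0: {}; under {} L still reaches {E,F,J,N} ∋ N.
size 1: {E}, {F}, {J}; under {E} L still reaches {F,J,N} ∋ N.
size 2: {E,F}, {E,J}, {F,J}; under {E,F} L still reaches {J,N} ∋ N.
L↔N cannot be blocked by any observed set — no back-door set.
No mediator lies on a directed L→…→N path.
Neither criterion identifies P(N|do(L)) in this graph.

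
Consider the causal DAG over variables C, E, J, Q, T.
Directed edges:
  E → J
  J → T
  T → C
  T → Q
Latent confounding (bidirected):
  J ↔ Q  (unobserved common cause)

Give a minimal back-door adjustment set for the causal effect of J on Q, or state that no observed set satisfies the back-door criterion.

desc(J)\{J}={C,Q,T}; candidates ⊆ {E}.
J↔Q: latent back-door arc(s) into J.
size 0: {}; under {} J still reaches {E,Q} ∋ Q.
size 1: {E}; under {E} J still reaches {Q} ∋ Q.
J↔Q cannot be blocked by any observed set — no back-door set.

J→Q: no observed back-door set.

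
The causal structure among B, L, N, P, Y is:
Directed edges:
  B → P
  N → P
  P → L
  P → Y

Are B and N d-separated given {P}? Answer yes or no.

No — B and N are d-connected given {P}.

Bayes-Ball from B | {P} reaches {N}.
N ∈ reach(B|{P}) ⇒ B ⊥̸ N | {P}.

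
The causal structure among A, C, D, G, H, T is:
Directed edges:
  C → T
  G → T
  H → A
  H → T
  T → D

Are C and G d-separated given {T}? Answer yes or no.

Bayes-Ball from C | {T} reaches {A,G,H}.
G ∈ reach(C|{T}) ⇒ C ⊥̸ G | {T}.

No — C and G are d-connected given {T}.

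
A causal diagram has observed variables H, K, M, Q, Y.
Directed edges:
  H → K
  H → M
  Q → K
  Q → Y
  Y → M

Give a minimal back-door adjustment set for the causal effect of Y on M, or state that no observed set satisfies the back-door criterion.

Y→M: minimal back-door set ∅.

desc(Y)\{Y}={M}; candidates ⊆ {H,K,Q}.
∅: Y⊥M given ∅ in G with Y→· removed — back-door holds.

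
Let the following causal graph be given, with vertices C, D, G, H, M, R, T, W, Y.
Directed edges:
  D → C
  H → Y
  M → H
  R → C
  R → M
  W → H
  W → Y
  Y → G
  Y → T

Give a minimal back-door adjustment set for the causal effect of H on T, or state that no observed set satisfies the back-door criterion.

desc(H)\{H}={G,T,Y}; candidates ⊆ {C,D,M,R,W}.
size 0: {}; under {} H still reaches {C,G,M,R,T,W,Y} ∋ T.
{W}: H⊥T given {W} in G with H→· removed — back-door holds.

H→T: minimal back-door set {W}.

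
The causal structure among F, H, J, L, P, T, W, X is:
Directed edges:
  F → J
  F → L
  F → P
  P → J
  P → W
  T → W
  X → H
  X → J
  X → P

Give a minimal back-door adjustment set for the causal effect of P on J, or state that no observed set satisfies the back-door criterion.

P→J: minimal back-door set {F, X}.

desc(P)\{P}={J,W}; candidates ⊆ {F,H,L,T,X}.
size 0: {}; under {} P still reaches {F,H,J,L,X} ∋ J.
size 1: {F}, {H}, {L} …(+2); under {F} P still reaches {H,J,X} ∋ J.
{F,X}: P⊥J given {F,X} in G with P→· removed — back-door holds.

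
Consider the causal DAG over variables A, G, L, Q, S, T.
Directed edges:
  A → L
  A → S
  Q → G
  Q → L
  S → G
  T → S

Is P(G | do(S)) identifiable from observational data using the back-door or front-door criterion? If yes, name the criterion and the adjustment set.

P(G|do(S)): backdoor, adjust for ∅.

desc(S)\{S}={G}; candidates ⊆ {A,L,Q,T}.
∅: S⊥G given ∅ in G with S→· removed — back-door holds.
P(G|do(S)) = P(G|S) — no adjustment needed.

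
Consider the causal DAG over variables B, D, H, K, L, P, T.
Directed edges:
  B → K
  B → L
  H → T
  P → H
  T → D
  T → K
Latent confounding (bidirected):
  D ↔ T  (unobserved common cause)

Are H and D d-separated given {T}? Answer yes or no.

Bayes-Ball from H | {T} reaches {D,P}.
D ∈ reach(H|{T}) ⇒ H ⊥̸ D | {T}.

No — H and D are d-connected given {T}.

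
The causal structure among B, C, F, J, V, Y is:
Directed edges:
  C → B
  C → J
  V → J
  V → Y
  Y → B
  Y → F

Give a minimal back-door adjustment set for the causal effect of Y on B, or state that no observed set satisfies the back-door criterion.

desc(Y)\{Y}={B,F}; candidates ⊆ {C,J,V}.
∅: Y⊥B given ∅ in G with Y→· removed — back-door holds.

Y→B: minimal back-door set ∅.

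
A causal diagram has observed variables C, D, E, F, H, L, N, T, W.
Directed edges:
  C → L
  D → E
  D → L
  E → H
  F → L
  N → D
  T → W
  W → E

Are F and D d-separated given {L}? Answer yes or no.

No — F and D are d-connected given {L}.

Bayes-Ball from F | {L} reaches {C,D,E,H,N}.
D ∈ reach(F|{L}) ⇒ F ⊥̸ D | {L}.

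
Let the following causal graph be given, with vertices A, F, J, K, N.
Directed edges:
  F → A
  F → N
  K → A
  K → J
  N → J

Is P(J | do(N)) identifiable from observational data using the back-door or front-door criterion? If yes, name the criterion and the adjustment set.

P(J|do(N)): backdoor, adjust for ∅.

desc(N)\{N}={J}; candidates ⊆ {A,F,K}.
∅: N⊥J given ∅ in G with N→· removed — back-door holds.
P(J|do(N)) = P(J|N) — no adjustment needed.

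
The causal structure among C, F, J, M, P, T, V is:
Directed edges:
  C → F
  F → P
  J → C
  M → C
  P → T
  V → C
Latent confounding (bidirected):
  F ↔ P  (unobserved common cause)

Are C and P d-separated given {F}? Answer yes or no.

Bayes-Ball from C | {F} reaches {J,M,P,T,V}.
P ∈ reach(C|{F}) ⇒ C ⊥̸ P | {F}.

No — C and P are d-connected given {F}.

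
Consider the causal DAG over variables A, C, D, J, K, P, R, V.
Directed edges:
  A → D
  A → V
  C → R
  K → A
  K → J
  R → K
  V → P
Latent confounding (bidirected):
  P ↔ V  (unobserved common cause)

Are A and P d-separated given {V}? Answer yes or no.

No — A and P are d-connected given {V}.

Bayes-Ball from A | {V} reaches {C,D,J,K,P,R}.
P ∈ reach(A|{V}) ⇒ A ⊥̸ P | {V}.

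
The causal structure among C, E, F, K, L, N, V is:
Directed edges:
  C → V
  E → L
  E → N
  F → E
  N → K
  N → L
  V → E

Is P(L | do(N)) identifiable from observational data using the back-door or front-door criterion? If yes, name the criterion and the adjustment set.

desc(N)\{N}={K,L}; candidates ⊆ {C,E,F,V}.
size 0: {}; under {} N still reaches {C,E,F,L,V} ∋ L.
{E}: N⊥L given {E} in G with N→· removed — back-door holds.
P(L|do(N)) = Σ_{E} P(L|N,E)·P(E).

P(L|do(N)): backdoor, adjust for {E}.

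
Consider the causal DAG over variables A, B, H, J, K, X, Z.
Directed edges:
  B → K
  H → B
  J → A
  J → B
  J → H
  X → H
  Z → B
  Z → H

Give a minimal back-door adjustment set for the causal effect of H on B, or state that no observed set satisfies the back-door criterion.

H→B: minimal back-door set {J, Z}.

desc(H)\{H}={B,K}; candidates ⊆ {A,J,X,Z}.
size 0: {}; under {} H still reaches {A,B,J,K,X,Z} ∋ B.
size 1: {A}, {J}, {X} …(+1); under {A} H still reaches {B,J,K,X,Z} ∋ B.
{J,Z}: H⊥B given {J,Z} in G with H→· removed — back-door holds.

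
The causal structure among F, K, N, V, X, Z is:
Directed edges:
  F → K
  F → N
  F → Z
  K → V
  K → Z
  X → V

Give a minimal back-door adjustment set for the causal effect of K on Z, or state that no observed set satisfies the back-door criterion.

desc(K)\{K}={V,Z}; candidates ⊆ {F,N,X}.
size 0: {}; under {} K still reaches {F,N,Z} ∋ Z.
{F}: K⊥Z given {F} in G with K→· removed — back-door holds.

K→Z: minimal back-door set {F}.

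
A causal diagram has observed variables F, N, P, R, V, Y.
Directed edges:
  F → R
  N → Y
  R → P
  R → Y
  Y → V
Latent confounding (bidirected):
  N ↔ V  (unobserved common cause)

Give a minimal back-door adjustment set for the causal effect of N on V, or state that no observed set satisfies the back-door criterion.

desc(N)\{N}={V,Y}; candidates ⊆ {F,P,R}.
N↔V: latent back-door arc(s) into N.
size 0: {}; under {} N still reaches {V} ∋ V.
size 1: {F}, {P}, {R}; under {F} N still reaches {V} ∋ V.
size 2: {F,P}, {F,R}, {P,R}; under {F,P} N still reaches {V} ∋ V.
N↔V cannot be blocked by any observed set — no back-door set.

N→V: no observed back-door set.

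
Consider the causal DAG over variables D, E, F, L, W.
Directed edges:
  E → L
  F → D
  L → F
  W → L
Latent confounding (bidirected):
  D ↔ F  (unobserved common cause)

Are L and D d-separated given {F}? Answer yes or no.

Bayes-Ball from L | {F} reaches {D,E,W}.
D ∈ reach(L|{F}) ⇒ L ⊥̸ D | {F}.

No — L and D are d-connected given {F}.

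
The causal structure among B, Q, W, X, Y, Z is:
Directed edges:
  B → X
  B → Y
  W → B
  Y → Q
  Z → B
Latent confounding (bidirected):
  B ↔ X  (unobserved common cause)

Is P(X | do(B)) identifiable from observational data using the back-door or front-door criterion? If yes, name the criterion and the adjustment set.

P(X|do(B)): not identifiable (no BD/FD set).

desc(B)\{B}={Q,X,Y}; candidates ⊆ {W,Z}.
B↔X: latent back-door arc(s) into B.
size 0: {}; under {} B still reaches {W,X,Z} ∋ X.
size 1: {W}, {Z}; under {W} B still reaches {X,Z} ∋ X.
size 2: {W,Z}; under {W,Z} B still reaches {X} ∋ X.
B↔X cannot be blocked by any observed set — no back-door set.
No mediator lies on a directed B→…→X path.
Neither criterion identifies P(X|do(B)) in this graph.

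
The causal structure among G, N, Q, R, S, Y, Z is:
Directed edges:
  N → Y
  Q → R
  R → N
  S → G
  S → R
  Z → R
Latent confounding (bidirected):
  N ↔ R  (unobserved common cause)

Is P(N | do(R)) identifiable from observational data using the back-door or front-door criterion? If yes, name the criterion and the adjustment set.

desc(R)\{R}={N,Y}; candidates ⊆ {G,Q,S,Z}.
R↔N: latent back-door arc(s) into R.
size 0: {}; under {} R still reaches {G,N,Q,S,Y,Z} ∋ N.
size 1: {G}, {Q}, {S} …(+1); under {G} R still reaches {N,Q,S,Y,Z} ∋ N.
size 2: {G,Q}, {G,S}, {G,Z} …(+3); under {G,Q} R still reaches {N,S,Y,Z} ∋ N.
R↔N cannot be blocked by any observed set — no back-door set.
No mediator lies on a directed R→…→N path.
Neither criterion identifies P(N|do(R)) in this graph.

P(N|do(R)): not identifiable (no BD/FD set).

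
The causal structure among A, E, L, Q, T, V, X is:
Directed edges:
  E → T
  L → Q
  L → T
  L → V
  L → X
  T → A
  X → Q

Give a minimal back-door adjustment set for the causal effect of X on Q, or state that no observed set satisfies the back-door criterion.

X→Q: minimal back-door set {L}.

desc(X)\{X}={Q}; candidates ⊆ {A,E,L,T,V}.
size 0: {}; under {} X still reaches {A,L,Q,T,V} ∋ Q.
{L}: X⊥Q given {L} in G with X→· removed — back-door holds.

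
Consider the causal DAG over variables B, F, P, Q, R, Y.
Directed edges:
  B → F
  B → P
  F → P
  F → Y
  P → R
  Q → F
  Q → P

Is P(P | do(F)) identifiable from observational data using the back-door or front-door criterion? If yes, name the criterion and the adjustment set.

desc(F)\{F}={P,R,Y}; candidates ⊆ {B,Q}.
size 0: {}; under {} F still reaches {B,P,Q,R} ∋ P.
size 1: {B}, {Q}; under {B} F still reaches {P,Q,R} ∋ P.
{B,Q}: F⊥P given {B,Q} in G with F→· removed — back-door holds.
P(P|do(F)) = Σ_{B,Q} P(P|F,B,Q)·P(B,Q).

P(P|do(F)): backdoor, adjust for {B, Q}.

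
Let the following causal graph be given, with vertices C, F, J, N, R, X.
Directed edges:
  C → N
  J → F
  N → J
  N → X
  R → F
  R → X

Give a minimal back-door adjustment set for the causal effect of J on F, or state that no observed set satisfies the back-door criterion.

J→F: minimal back-door set ∅.

desc(J)\{J}={F}; candidates ⊆ {C,N,R,X}.
∅: J⊥F given ∅ in G with J→· removed — back-door holds.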